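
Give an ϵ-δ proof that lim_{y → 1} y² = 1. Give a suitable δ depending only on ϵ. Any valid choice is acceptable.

δ = min(2, ϵ/4)

Let ϵ > 0. We seek δ > 0 with 0 < |y − 1| < δ ⇒ |y² − 1| < ϵ.
Factor: y² − 1 = (y − 1)(y + 1), so |y² − 1| = |y − 1|·|y + 1|.
Restrict δ ≤ 2. Then |y − 1| < 2 gives |y| < 3, so by the triangle inequality |y + 1| ≤ 3 + 1 = 4.
Hence |y² − 1| ≤ 4|y − 1|, which is < ϵ once |y − 1| < ϵ/4.
Take δ = min(2, ϵ/4). If 0 < |y − 1| < δ then both bounds hold and |y² − 1| ≤ 4|y − 1| < 4·(ϵ/4) = ϵ.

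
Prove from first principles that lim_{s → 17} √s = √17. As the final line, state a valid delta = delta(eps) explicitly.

delta = min(17, √17·eps)

Fix eps > 0. We want delta > 0 such that 0 < |s − 17| < delta implies |√s − √17| < eps.
Rationalise: √s − √17 = (s − 17)/(√s + √17), so |√s − √17| = |s − 17|/(√s + √17).
Restrict delta ≤ 17 so that |s − 17| < 17 forces s > 0, and then √s + √17 > √17.
Hence |√s − √17| < |s − 17|/√17, which is < eps once |s − 17| < √17·eps.
Take delta = min(17, √17·eps). If 0 < |s − 17| < delta then s > 0 and |√s − √17| < |s − 17|/√17 < eps.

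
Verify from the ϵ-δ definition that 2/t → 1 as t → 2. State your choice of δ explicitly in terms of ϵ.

Let ϵ > 0. We seek δ > 0 such that 0 < |t − 2| < δ implies |2/t − 1| < ϵ.
|2/t − 1| = 2·|2 − t|/(2·|t|) = 2|t − 2|/(2|t|).
Restrict δ ≤ 1. Then |t − 2| < 1 gives |t| > 1, so 2|t| > 2.
Then |2/t − 1| < 2|t − 2|/2, which is < ϵ when |t − 2| < ϵ.
Take δ = min(1, ϵ). Then 0 < |t − 2| < δ gives both |t − 2| < 1 and |t − 2| < ϵ, so |2/t − 1| < ϵ.

δ = min(1, ϵ)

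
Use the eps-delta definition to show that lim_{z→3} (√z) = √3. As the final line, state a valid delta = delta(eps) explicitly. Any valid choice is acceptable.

Let eps > 0. We want delta > 0 such that 0 < |z − 3| < delta implies |√z − √3| < eps.
Rationalise: √z − √3 = (z − 3)/(√z + √3), so |√z − √3| = |z − 3|/(√z + √3).
Restrict delta ≤ 3 so that |z − 3| < 3 forces z > 0, and then √z + √3 > √3.
Hence |√z − √3| < |z − 3|/√3, which is < eps once |z − 3| < √3·eps.
Take delta = min(3, √3·eps). If 0 < |z − 3| < delta then z > 0 and |√z − √3| < |z − 3|/√3 < eps.

delta = min(3, √3·eps)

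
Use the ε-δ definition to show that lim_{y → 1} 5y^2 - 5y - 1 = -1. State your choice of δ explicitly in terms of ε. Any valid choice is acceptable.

Let ε > 0 be given. We want δ > 0 such that 0 < |y − 1| < δ implies |(5y^2 - 5y - 1) + 1| < ε.
(5y^2 - 5y - 1) + 1 = 5y^2 - 5y = (y − 1)(5y).
So |(5y^2 - 5y - 1) + 1| = |y − 1|·|5y|.
Require δ ≤ 1. Then |y − 1| < 1 gives |y| < 2, and by the triangle inequality |5y| ≤ 5·2 = 10.
Hence |(5y^2 - 5y - 1) + 1| ≤ 10|y − 1| < ε provided |y − 1| < ε/10.
Choosing δ = min(1, ε/10) ensures both conditions, hence |(5y^2 - 5y - 1) + 1| < ε.

δ = min(1, ε/10)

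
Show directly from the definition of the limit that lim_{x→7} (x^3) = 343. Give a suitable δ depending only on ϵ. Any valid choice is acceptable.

Let ϵ > 0. We seek δ > 0 with 0 < |x − 7| < δ ⇒ |x^3 − 343| < ϵ.
Factor: x^3 − 343 = (x − 7)(x^2 + 7x + 49), so |x^3 − 343| = |x − 7|·|x^2 + 7x + 49|.
Restrict δ ≤ 2. Then |x − 7| < 2 gives |x| < 9, so by the triangle inequality |x^2 + 7x + 49| ≤ 9^2 + 7·9 + 49 = 193.
Hence |x^3 − 343| ≤ 193|x − 7|, which is < ϵ once |x − 7| < ϵ/193.
Take δ = min(2, ϵ/193). If 0 < |x − 7| < δ then both bounds hold and |x^3 − 343| ≤ 193|x − 7| < 193·(ϵ/193) = ϵ.

δ = min(2, ϵ/193)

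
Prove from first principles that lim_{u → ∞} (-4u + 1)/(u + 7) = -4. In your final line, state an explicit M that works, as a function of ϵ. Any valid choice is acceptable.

M = 29/ϵ

Fix ϵ > 0. We seek M > 0 such that u > M implies |(-4u + 1)/(u + 7) + 4| < ϵ.
(-4u + 1)/(u + 7) + 4 = ((-4u + 1) − (-4)(u + 7)) / ((u + 7)) = 29/((u + 7)).
For u > 0 we have u + 7 > u, so |(-4u + 1)/(u + 7) + 4| = 29/((u + 7)) < 29/(u) = 29/u.
Thus |(-4u + 1)/(u + 7) + 4| < ϵ whenever u > 29/ϵ.
Take M = 29/ϵ. If u > M then |(-4u + 1)/(u + 7) + 4| < 29/u < ϵ.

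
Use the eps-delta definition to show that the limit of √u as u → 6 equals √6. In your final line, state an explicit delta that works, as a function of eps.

delta = min(6, √6·eps)

Fix eps > 0. We want delta > 0 such that 0 < |u − 6| < delta implies |√u − √6| < eps.
Multiplying by the conjugate, |√u − √6| = |u − 6|/(√u + √6).
Restrict delta ≤ 6 so that |u − 6| < 6 forces u > 0, and then √u + √6 > √6.
Hence |√u − √6| < |u − 6|/√6, which is < eps once |u − 6| < √6·eps.
Take delta = min(6, √6·eps). If 0 < |u − 6| < delta then u > 0 and |√u − √6| < |u − 6|/√6 < eps.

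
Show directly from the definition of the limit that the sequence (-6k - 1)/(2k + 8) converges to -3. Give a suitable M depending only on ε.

Fix ε > 0. For k ≥ 1, |(-6k - 1)/(2k + 8) + 3| = |46|/(2(2k + 8)) = 46/(2(2k + 8)).
Since 2k + 8 ≥ 2k for k ≥ 1, this is ≤ 46/(2·2k) = (23/2)/k.
So |(-6k - 1)/(2k + 8) + 3| < ε whenever k > (23/2)/ε.
Take M = (23/2)/ε. If k > M then |(-6k - 1)/(2k + 8) + 3| ≤ (23/2)/k < ε.

M = (23/2)/ε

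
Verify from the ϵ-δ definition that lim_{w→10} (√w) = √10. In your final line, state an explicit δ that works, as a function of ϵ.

Suppose ϵ > 0. We want δ > 0 such that 0 < |w − 10| < δ implies |√w − √10| < ϵ.
Multiplying by the conjugate, |√w − √10| = |w − 10|/(√w + √10).
Restrict δ ≤ 10 so that |w − 10| < 10 forces w > 0, and then √w + √10 > √10.
Hence |√w − √10| < |w − 10|/√10, which is < ϵ once |w − 10| < √10·ϵ.
Take δ = min(10, √10·ϵ). If 0 < |w − 10| < δ then w > 0 and |√w − √10| < |w − 10|/√10 < ϵ.

δ = min(10, √10·ϵ)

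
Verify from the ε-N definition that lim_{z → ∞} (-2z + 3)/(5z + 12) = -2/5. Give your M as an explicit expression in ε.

M = (39/25)/ε

Let ε > 0 be given. We seek M > 0 such that z > M implies |(-2z + 3)/(5z + 12) + 2/5| < ε.
(-2z + 3)/(5z + 12) + 2/5 = (5(-2z + 3) − (-2)(5z + 12)) / (5(5z + 12)) = 39/(5(5z + 12)).
For z > 0 we have 5z + 12 > 5z, so |(-2z + 3)/(5z + 12) + 2/5| = 39/(5(5z + 12)) < 39/(5·5z) = (39/25)/z.
Thus |(-2z + 3)/(5z + 12) + 2/5| < ε whenever z > (39/25)/ε.
Take M = (39/25)/ε. If z > M then |(-2z + 3)/(5z + 12) + 2/5| < (39/25)/z < ε.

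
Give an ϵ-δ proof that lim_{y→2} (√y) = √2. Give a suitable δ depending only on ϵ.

δ = min(2, √2·ϵ)

Let ϵ > 0. We want δ > 0 such that 0 < |y − 2| < δ implies |√y − √2| < ϵ.
Rationalise: √y − √2 = (y − 2)/(√y + √2), so |√y − √2| = |y − 2|/(√y + √2).
Restrict δ ≤ 2 so that |y − 2| < 2 forces y > 0, and then √y + √2 > √2.
Hence |√y − √2| < |y − 2|/√2, which is < ϵ once |y − 2| < √2·ϵ.
Take δ = min(2, √2·ϵ). If 0 < |y − 2| < δ then y > 0 and |√y − √2| < |y − 2|/√2 < ϵ.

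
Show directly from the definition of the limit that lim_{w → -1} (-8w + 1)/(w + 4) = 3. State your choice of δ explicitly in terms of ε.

Let ε > 0 be given. We want δ > 0 with 0 < |w + 1| < δ ⇒ |(-8w + 1)/(w + 4) − 3| < ε.
Combining over a common denominator, (-8w + 1)/(w + 4) − 3 = [(-8w + 1)·3 − 9·(w + 4)] / [3·(w + 4)] = -33(w + 1) / (3(w + 4)).
So |(-8w + 1)/(w + 4) − 3| = 33|w + 1| / (3·|w + 4|).
Restrict δ ≤ 3/2. Then |w + 1| < 3/2 gives |w + 4| = |(w + 1) + 3| ≥ 3 − 3/2 = 3/2.
Hence |(-8w + 1)/(w + 4) − 3| < 33|w + 1|/(3·(3/2)) = (22/3)|w + 1|, which is < ε once |w + 1| < (3/22)ε.
Take δ = min(3/2, (3/22)ε). Then 0 < |w + 1| < δ forces both bounds, so |(-8w + 1)/(w + 4) − 3| < ε.

δ = min(3/2, (3/22)ε)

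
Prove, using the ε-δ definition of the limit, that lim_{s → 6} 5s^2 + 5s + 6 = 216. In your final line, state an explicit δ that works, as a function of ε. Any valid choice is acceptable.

Let ε > 0 be given. We want δ > 0 such that 0 < |s − 6| < δ implies |(5s^2 + 5s + 6) − 216| < ε.
(5s^2 + 5s + 6) − 216 = 5s^2 + 5s - 210 = (s − 6)(5s + 35).
So |(5s^2 + 5s + 6) − 216| = |s − 6|·|5s + 35|.
Assume first that |s − 6| < 2, so |s| < 8. Then |5s + 35| ≤ 5·8 + 35 = 75.
Hence |(5s^2 + 5s + 6) − 216| ≤ 75|s − 6| < ε provided |s − 6| < ε/75.
Take δ = min(2, ε/75). Then 0 < |s − 6| < δ gives both |s − 6| < 2 and |s − 6| < ε/75, so |(5s^2 + 5s + 6) − 216| < ε.

δ = min(2, ε/75)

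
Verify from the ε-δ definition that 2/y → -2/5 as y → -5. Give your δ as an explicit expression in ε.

δ = min(5/2, (25/4)ε)

Fix ε > 0. We seek δ > 0 such that 0 < |y + 5| < δ implies |2/y + 2/5| < ε.
|2/y + 2/5| = 2·|-5 − y|/(5·|y|) = 2|y + 5|/(5|y|).
Restrict δ ≤ 5/2. Then |y + 5| < 5/2 gives |y| > 5/2, so 5|y| > 25/2.
Then |2/y + 2/5| < 2|y + 5|/(25/2), which is < ε when |y + 5| < (25/4)ε.
Take δ = min(5/2, (25/4)ε). Then 0 < |y + 5| < δ gives both |y + 5| < 5/2 and |y + 5| < (25/4)ε, so |2/y + 2/5| < ε.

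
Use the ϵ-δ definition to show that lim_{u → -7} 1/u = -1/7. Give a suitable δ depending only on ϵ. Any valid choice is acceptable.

Let ϵ > 0. We seek δ > 0 such that 0 < |u + 7| < δ implies |1/u + 1/7| < ϵ.
|1/u + 1/7| = |-7 − u|/(7·|u|) = |u + 7|/(7|u|).
Restrict δ ≤ 7/2. Then |u + 7| < 7/2 gives |u| > 7/2, so 7|u| > 49/2.
Then |1/u + 1/7| < |u + 7|/(49/2), which is < ϵ when |u + 7| < (49/2)ϵ.
Take δ = min(7/2, (49/2)ϵ). Then 0 < |u + 7| < δ gives both |u + 7| < 7/2 and |u + 7| < (49/2)ϵ, so |1/u + 1/7| < ϵ.

δ = min(7/2, (49/2)ϵ)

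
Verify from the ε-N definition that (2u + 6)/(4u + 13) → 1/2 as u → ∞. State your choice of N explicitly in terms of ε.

N = (1/8)/ε

Fix ε > 0. We seek N > 0 such that u > N implies |(2u + 6)/(4u + 13) − (1/2)| < ε.
(2u + 6)/(4u + 13) − (1/2) = (4(2u + 6) − 2(4u + 13)) / (4(4u + 13)) = -2/(4(4u + 13)).
For u > 0 we have 4u + 13 > 4u, so |(2u + 6)/(4u + 13) − (1/2)| = 2/(4(4u + 13)) < 2/(4·4u) = (1/8)/u.
Thus |(2u + 6)/(4u + 13) − (1/2)| < ε whenever u > (1/8)/ε.
Take N = (1/8)/ε. If u > N then |(2u + 6)/(4u + 13) − (1/2)| < (1/8)/u < ε.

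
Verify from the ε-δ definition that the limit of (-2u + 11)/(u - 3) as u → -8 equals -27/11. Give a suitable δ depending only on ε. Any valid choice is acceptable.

Let ε > 0. We want δ > 0 with 0 < |u + 8| < δ ⇒ |(-2u + 11)/(u - 3) + 27/11| < ε.
Combining over a common denominator, (-2u + 11)/(u - 3) + 27/11 = [(-2u + 11)·(-11) − 27·(u - 3)] / [(-11)·(u - 3)] = -5(u + 8) / ((-11)(u - 3)).
So |(-2u + 11)/(u - 3) + 27/11| = 5|u + 8| / (11·|u − 3|).
Restrict δ ≤ 11/2. Then |u + 8| < 11/2 gives |u − 3| = |(u + 8) + (-11)| ≥ 11 − 11/2 = 11/2.
Hence |(-2u + 11)/(u - 3) + 27/11| < 5|u + 8|/(11·(11/2)) = (10/121)|u + 8|, which is < ε once |u + 8| < (121/10)ε.
Take δ = min(11/2, (121/10)ε). Then 0 < |u + 8| < δ forces both bounds, so |(-2u + 11)/(u - 3) + 27/11| < ε.

δ = min(11/2, (121/10)ε)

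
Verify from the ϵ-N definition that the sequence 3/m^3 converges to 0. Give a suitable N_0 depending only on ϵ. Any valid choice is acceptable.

N_0 = (3/ϵ)^{1/3}

Let ϵ > 0. For m ≥ 1, |3/m^3 − 0| = 3/m^3.
3/m^3 < ϵ ⇔ m^3 > 3/ϵ ⇔ m > (3/ϵ)^{1/3}.
Take N_0 = (3/ϵ)^{1/3}. Then m > N_0 implies 3/m^3 < ϵ.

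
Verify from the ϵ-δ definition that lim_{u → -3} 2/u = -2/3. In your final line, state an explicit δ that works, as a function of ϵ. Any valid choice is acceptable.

δ = min(3/2, (9/4)ϵ)

Let ϵ > 0. We seek δ > 0 such that 0 < |u + 3| < δ implies |2/u + 2/3| < ϵ.
|2/u + 2/3| = 2·|-3 − u|/(3·|u|) = 2|u + 3|/(3|u|).
Restrict δ ≤ 3/2. Then |u + 3| < 3/2 gives |u| > 3/2, so 3|u| > 9/2.
Then |2/u + 2/3| < 2|u + 3|/(9/2), which is < ϵ when |u + 3| < (9/4)ϵ.
Take δ = min(3/2, (9/4)ϵ). Then 0 < |u + 3| < δ gives both |u + 3| < 3/2 and |u + 3| < (9/4)ϵ, so |2/u + 2/3| < ϵ.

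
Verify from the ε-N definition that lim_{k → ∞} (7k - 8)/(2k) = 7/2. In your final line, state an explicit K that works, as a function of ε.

K = 4/ε

Suppose ε > 0. For k ≥ 1, |(7k - 8)/(2k) − (7/2)| = |-16|/(2(2k)) = 16/(2(2k)).
Since 2k ≥ 2k for k ≥ 1, this is ≤ 16/(2·2k) = 4/k.
So |(7k - 8)/(2k) − (7/2)| < ε whenever k > 4/ε.
Take K = 4/ε. If k > K then |(7k - 8)/(2k) − (7/2)| ≤ 4/k < ε.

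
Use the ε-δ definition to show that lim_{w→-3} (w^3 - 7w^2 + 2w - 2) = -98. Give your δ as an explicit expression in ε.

δ = min(1, ε/88)

Let ε > 0. We want δ > 0 such that 0 < |w + 3| < δ implies |(w^3 - 7w^2 + 2w - 2) + 98| < ε.
(w^3 - 7w^2 + 2w - 2) + 98 = w^3 - 7w^2 + 2w + 96 = (w + 3)(w^2 - 10w + 32).
So |(w^3 - 7w^2 + 2w - 2) + 98| = |w + 3|·|w^2 - 10w + 32|.
Assume first that |w + 3| < 1, so |w| < 4. Then |w^2 - 10w + 32| ≤ 4^2 + 10·4 + 32 = 88.
Hence |(w^3 - 7w^2 + 2w - 2) + 98| ≤ 88|w + 3| < ε provided |w + 3| < ε/88.
Choosing δ = min(1, ε/88) ensures both conditions, hence |(w^3 - 7w^2 + 2w - 2) + 98| < ε.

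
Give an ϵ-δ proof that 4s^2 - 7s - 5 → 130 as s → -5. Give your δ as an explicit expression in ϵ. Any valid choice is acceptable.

Fix ϵ > 0. We want δ > 0 such that 0 < |s + 5| < δ implies |(4s^2 - 7s - 5) − 130| < ϵ.
(4s^2 - 7s - 5) − 130 = 4s^2 - 7s - 135 = (s + 5)(4s - 27).
So |(4s^2 - 7s - 5) − 130| = |s + 5|·|4s - 27|.
Require δ ≤ 1. Then |s + 5| < 1 gives |s| < 6, and by the triangle inequality |4s - 27| ≤ 4·6 + 27 = 51.
Hence |(4s^2 - 7s - 5) − 130| ≤ 51|s + 5| < ϵ provided |s + 5| < ϵ/51.
Take δ = min(1, ϵ/51). Then 0 < |s + 5| < δ gives both |s + 5| < 1 and |s + 5| < ϵ/51, so |(4s^2 - 7s - 5) − 130| < ϵ.

δ = min(1, ϵ/51)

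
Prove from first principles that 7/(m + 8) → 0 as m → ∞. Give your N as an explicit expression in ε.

N = 7/ε

Let ε > 0. For m ≥ 1, |7/(m + 8) − 0| = 7/(m + 8) ≤ 7/m.
We need 7/m < ε, i.e. m > 7/ε.
Take N = 7/ε. If m > N then |7/(m + 8)| ≤ 7/m < ε.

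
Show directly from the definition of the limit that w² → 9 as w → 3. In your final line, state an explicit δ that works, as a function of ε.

Let ε > 0 be given. We seek δ > 0 with 0 < |w − 3| < δ ⇒ |w² − 9| < ε.
Factor: w² − 9 = (w − 3)(w + 3), so |w² − 9| = |w − 3|·|w + 3|.
Impose δ ≤ 1 so that |w| < 4; then |w + 3| ≤ 7.
Hence |w² − 9| ≤ 7|w − 3|, which is < ε once |w − 3| < ε/7.
Take δ = min(1, ε/7). If 0 < |w − 3| < δ then both bounds hold and |w² − 9| ≤ 7|w − 3| < 7·(ε/7) = ε.

δ = min(1, ε/7)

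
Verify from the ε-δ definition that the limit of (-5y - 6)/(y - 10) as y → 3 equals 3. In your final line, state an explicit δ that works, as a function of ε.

Fix ε > 0. We want δ > 0 with 0 < |y − 3| < δ ⇒ |(-5y - 6)/(y - 10) − 3| < ε.
Combining over a common denominator, (-5y - 6)/(y - 10) − 3 = [(-5y - 6)·(-7) − (-21)·(y - 10)] / [(-7)·(y - 10)] = 56(y − 3) / ((-7)(y - 10)).
So |(-5y - 6)/(y - 10) − 3| = 56|y − 3| / (7·|y − 10|).
Require δ ≤ 7/2, so |y − 10| ≥ |-7| − |y − 3| > 7 − 7/2 = 7/2.
Hence |(-5y - 6)/(y - 10) − 3| < 56|y − 3|/(7·(7/2)) = (16/7)|y − 3|, which is < ε once |y − 3| < (7/16)ε.
Take δ = min(7/2, (7/16)ε). Then 0 < |y − 3| < δ forces both bounds, so |(-5y - 6)/(y - 10) − 3| < ε.

δ = min(7/2, (7/16)ε)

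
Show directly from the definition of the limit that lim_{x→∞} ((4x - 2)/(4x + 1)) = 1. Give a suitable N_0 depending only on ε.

Fix ε > 0. We seek N_0 > 0 such that x > N_0 implies |(4x - 2)/(4x + 1) − 1| < ε.
(4x - 2)/(4x + 1) − 1 = (4(4x - 2) − 4(4x + 1)) / (4(4x + 1)) = -12/(4(4x + 1)).
For x > 0 we have 4x + 1 > 4x, so |(4x - 2)/(4x + 1) − 1| = 12/(4(4x + 1)) < 12/(4·4x) = (3/4)/x.
Thus |(4x - 2)/(4x + 1) − 1| < ε whenever x > (3/4)/ε.
Take N_0 = (3/4)/ε. If x > N_0 then |(4x - 2)/(4x + 1) − 1| < (3/4)/x < ε.

N_0 = (3/4)/ε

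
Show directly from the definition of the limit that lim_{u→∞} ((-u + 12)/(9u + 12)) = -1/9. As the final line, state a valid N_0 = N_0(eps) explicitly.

Let eps > 0. We seek N_0 > 0 such that u > N_0 implies |(-u + 12)/(9u + 12) + 1/9| < eps.
(-u + 12)/(9u + 12) + 1/9 = (9(-u + 12) − (-1)(9u + 12)) / (9(9u + 12)) = 120/(9(9u + 12)).
For u > 0 we have 9u + 12 > 9u, so |(-u + 12)/(9u + 12) + 1/9| = 120/(9(9u + 12)) < 120/(9·9u) = (40/27)/u.
Thus |(-u + 12)/(9u + 12) + 1/9| < eps whenever u > (40/27)/eps.
Take N_0 = (40/27)/eps. If u > N_0 then |(-u + 12)/(9u + 12) + 1/9| < (40/27)/u < eps.

N_0 = (40/27)/eps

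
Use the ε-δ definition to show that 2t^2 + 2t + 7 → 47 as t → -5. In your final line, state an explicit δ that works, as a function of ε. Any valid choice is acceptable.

δ = min(1, ε/20)

Fix ε > 0. We want δ > 0 such that 0 < |t + 5| < δ implies |(2t^2 + 2t + 7) − 47| < ε.
(2t^2 + 2t + 7) − 47 = 2t^2 + 2t - 40 = (t + 5)(2t - 8).
So |(2t^2 + 2t + 7) − 47| = |t + 5|·|2t - 8|.
Require δ ≤ 1. Then |t + 5| < 1 gives |t| < 6, and by the triangle inequality |2t - 8| ≤ 2·6 + 8 = 20.
Hence |(2t^2 + 2t + 7) − 47| ≤ 20|t + 5| < ε provided |t + 5| < ε/20.
Take δ = min(1, ε/20). Then 0 < |t + 5| < δ gives both |t + 5| < 1 and |t + 5| < ε/20, so |(2t^2 + 2t + 7) − 47| < ε.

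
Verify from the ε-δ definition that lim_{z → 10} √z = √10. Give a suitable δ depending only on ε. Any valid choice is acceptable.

δ = min(10, √10·ε)

Let ε > 0 be given. We want δ > 0 such that 0 < |z − 10| < δ implies |√z − √10| < ε.
Multiplying by the conjugate, |√z − √10| = |z − 10|/(√z + √10).
Restrict δ ≤ 10 so that |z − 10| < 10 forces z > 0, and then √z + √10 > √10.
Hence |√z − √10| < |z − 10|/√10, which is < ε once |z − 10| < √10·ε.
Take δ = min(10, √10·ε). If 0 < |z − 10| < δ then z > 0 and |√z − √10| < |z − 10|/√10 < ε.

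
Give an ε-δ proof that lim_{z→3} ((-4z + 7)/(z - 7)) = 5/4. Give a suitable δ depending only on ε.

Suppose ε > 0. We want δ > 0 with 0 < |z − 3| < δ ⇒ |(-4z + 7)/(z - 7) − (5/4)| < ε.
Combining over a common denominator, (-4z + 7)/(z - 7) − (5/4) = [(-4z + 7)·(-4) − (-5)·(z - 7)] / [(-4)·(z - 7)] = 21(z − 3) / ((-4)(z - 7)).
So |(-4z + 7)/(z - 7) − (5/4)| = 21|z − 3| / (4·|z − 7|).
Restrict δ ≤ 2. Then |z − 3| < 2 gives |z − 7| = |(z − 3) + (-4)| ≥ 4 − 2 = 2.
Hence |(-4z + 7)/(z - 7) − (5/4)| < 21|z − 3|/(4·2) = (21/8)|z − 3|, which is < ε once |z − 3| < (8/21)ε.
Take δ = min(2, (8/21)ε). Then 0 < |z − 3| < δ forces both bounds, so |(-4z + 7)/(z - 7) − (5/4)| < ε.

δ = min(2, (8/21)ε)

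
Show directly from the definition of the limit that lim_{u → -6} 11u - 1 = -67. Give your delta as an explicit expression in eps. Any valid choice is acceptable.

Let eps > 0. We need delta > 0 so that 0 < |u + 6| < delta implies |(11u - 1) + 67| < eps.
Since (11u - 1) + 67 = 11(u + 6), we have |(11u - 1) + 67| = 11|u + 6|.
So 11|u + 6| < eps exactly when |u + 6| < eps/11.
Choosing delta = eps/11 gives |(11u - 1) + 67| = 11|u + 6| < eps whenever |u + 6| < delta.

delta = eps/11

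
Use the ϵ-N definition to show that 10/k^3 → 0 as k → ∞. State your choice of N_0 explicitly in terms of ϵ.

Suppose ϵ > 0. For k ≥ 1, |10/k^3 − 0| = 10/k^3.
10/k^3 < ϵ ⇔ k^3 > 10/ϵ ⇔ k > (10/ϵ)^{1/3}.
Take N_0 = (10/ϵ)^{1/3}. Then k > N_0 implies 10/k^3 < ϵ.

N_0 = (10/ϵ)^{1/3}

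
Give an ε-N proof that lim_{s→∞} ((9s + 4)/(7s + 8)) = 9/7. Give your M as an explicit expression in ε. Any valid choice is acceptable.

Let ε > 0 be given. We seek M > 0 such that s > M implies |(9s + 4)/(7s + 8) − (9/7)| < ε.
(9s + 4)/(7s + 8) − (9/7) = (7(9s + 4) − 9(7s + 8)) / (7(7s + 8)) = -44/(7(7s + 8)).
For s > 0 we have 7s + 8 > 7s, so |(9s + 4)/(7s + 8) − (9/7)| = 44/(7(7s + 8)) < 44/(7·7s) = (44/49)/s.
Thus |(9s + 4)/(7s + 8) − (9/7)| < ε whenever s > (44/49)/ε.
Take M = (44/49)/ε. If s > M then |(9s + 4)/(7s + 8) − (9/7)| < (44/49)/s < ε.

M = (44/49)/ε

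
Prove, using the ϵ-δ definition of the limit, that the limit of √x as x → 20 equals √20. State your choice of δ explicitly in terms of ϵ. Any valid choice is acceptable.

Let ϵ > 0 be given. We want δ > 0 such that 0 < |x − 20| < δ implies |√x − √20| < ϵ.
Rationalise: √x − √20 = (x − 20)/(√x + √20), so |√x − √20| = |x − 20|/(√x + √20).
Restrict δ ≤ 20 so that |x − 20| < 20 forces x > 0, and then √x + √20 > √20.
Hence |√x − √20| < |x − 20|/√20, which is < ϵ once |x − 20| < √20·ϵ.
Take δ = min(20, √20·ϵ). If 0 < |x − 20| < δ then x > 0 and |√x − √20| < |x − 20|/√20 < ϵ.

δ = min(20, √20·ϵ)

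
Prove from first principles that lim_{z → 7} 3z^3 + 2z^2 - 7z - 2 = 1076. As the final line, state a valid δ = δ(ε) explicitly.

Let ε > 0 be given. We want δ > 0 such that 0 < |z − 7| < δ implies |(3z^3 + 2z^2 - 7z - 2) − 1076| < ε.
(3z^3 + 2z^2 - 7z - 2) − 1076 = 3z^3 + 2z^2 - 7z - 1078 = (z − 7)(3z^2 + 23z + 154).
So |(3z^3 + 2z^2 - 7z - 2) − 1076| = |z − 7|·|3z^2 + 23z + 154|.
Assume first that |z − 7| < 1, so |z| < 8. Then |3z^2 + 23z + 154| ≤ 3·8^2 + 23·8 + 154 = 530.
Hence |(3z^3 + 2z^2 - 7z - 2) − 1076| ≤ 530|z − 7| < ε provided |z − 7| < ε/530.
Take δ = min(1, ε/530). Then 0 < |z − 7| < δ gives both |z − 7| < 1 and |z − 7| < ε/530, so |(3z^3 + 2z^2 - 7z - 2) − 1076| < ε.

δ = min(1, ε/530)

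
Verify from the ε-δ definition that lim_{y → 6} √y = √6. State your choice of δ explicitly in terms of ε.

Fix ε > 0. We want δ > 0 such that 0 < |y − 6| < δ implies |√y − √6| < ε.
Multiplying by the conjugate, |√y − √6| = |y − 6|/(√y + √6).
Restrict δ ≤ 6 so that |y − 6| < 6 forces y > 0, and then √y + √6 > √6.
Hence |√y − √6| < |y − 6|/√6, which is < ε once |y − 6| < √6·ε.
Take δ = min(6, √6·ε). If 0 < |y − 6| < δ then y > 0 and |√y − √6| < |y − 6|/√6 < ε.

δ = min(6, √6·ε)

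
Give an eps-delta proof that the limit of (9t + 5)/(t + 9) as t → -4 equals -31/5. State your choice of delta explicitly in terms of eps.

delta = min(5/2, (25/152)eps)

Fix eps > 0. We want delta > 0 with 0 < |t + 4| < delta ⇒ |(9t + 5)/(t + 9) + 31/5| < eps.
Combining over a common denominator, (9t + 5)/(t + 9) + 31/5 = [(9t + 5)·5 − (-31)·(t + 9)] / [5·(t + 9)] = 76(t + 4) / (5(t + 9)).
So |(9t + 5)/(t + 9) + 31/5| = 76|t + 4| / (5·|t + 9|).
Require delta ≤ 5/2, so |t + 9| ≥ |5| − |t + 4| > 5 − 5/2 = 5/2.
Hence |(9t + 5)/(t + 9) + 31/5| < 76|t + 4|/(5·(5/2)) = (152/25)|t + 4|, which is < eps once |t + 4| < (25/152)eps.
Take delta = min(5/2, (25/152)eps). Then 0 < |t + 4| < delta forces both bounds, so |(9t + 5)/(t + 9) + 31/5| < eps.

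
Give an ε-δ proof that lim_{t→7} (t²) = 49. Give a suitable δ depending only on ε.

Suppose ε > 0. We seek δ > 0 with 0 < |t − 7| < δ ⇒ |t² − 49| < ε.
Factor: t² − 49 = (t − 7)(t + 7), so |t² − 49| = |t − 7|·|t + 7|.
Restrict δ ≤ 2. Then |t − 7| < 2 gives |t| < 9, so by the triangle inequality |t + 7| ≤ 9 + 7 = 16.
Hence |t² − 49| ≤ 16|t − 7|, which is < ε once |t − 7| < ε/16.
Take δ = min(2, ε/16). If 0 < |t − 7| < δ then both bounds hold and |t² − 49| ≤ 16|t − 7| < 16·(ε/16) = ε.

δ = min(2, ε/16)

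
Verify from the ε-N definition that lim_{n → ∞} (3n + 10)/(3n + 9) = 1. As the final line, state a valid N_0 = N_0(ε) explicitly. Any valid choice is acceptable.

Let ε > 0. For n ≥ 1, |(3n + 10)/(3n + 9) − 1| = |3|/(3(3n + 9)) = 3/(3(3n + 9)).
Since 3n + 9 ≥ 3n for n ≥ 1, this is ≤ 3/(3·3n) = (1/3)/n.
So |(3n + 10)/(3n + 9) − 1| < ε whenever n > (1/3)/ε.
Take N_0 = (1/3)/ε. If n > N_0 then |(3n + 10)/(3n + 9) − 1| ≤ (1/3)/n < ε.

N_0 = (1/3)/ε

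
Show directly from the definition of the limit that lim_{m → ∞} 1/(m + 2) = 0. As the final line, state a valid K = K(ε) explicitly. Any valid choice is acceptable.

Let ε > 0. For m ≥ 1, |1/(m + 2) − 0| = 1/(m + 2) ≤ 1/m.
We need 1/m < ε, i.e. m > 1/ε.
Take K = 1/ε. If m > K then |1/(m + 2)| ≤ 1/m < ε.

K = 1/ε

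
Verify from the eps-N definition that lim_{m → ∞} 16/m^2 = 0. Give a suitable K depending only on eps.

K = (16/eps)^{1/2}

Let eps > 0. For m ≥ 1, |16/m^2 − 0| = 16/m^2.
16/m^2 < eps ⇔ m^2 > 16/eps ⇔ m > (16/eps)^{1/2}.
Take K = (16/eps)^{1/2}. Then m > K implies 16/m^2 < eps.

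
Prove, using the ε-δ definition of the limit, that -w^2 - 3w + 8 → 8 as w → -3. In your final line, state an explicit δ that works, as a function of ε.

Fix ε > 0. We want δ > 0 such that 0 < |w + 3| < δ implies |(-w^2 - 3w + 8) − 8| < ε.
(-w^2 - 3w + 8) − 8 = -w^2 - 3w = (w + 3)(-w).
So |(-w^2 - 3w + 8) − 8| = |w + 3|·|-w|.
Assume first that |w + 3| < 1, so |w| < 4. Then |-w| ≤ 4 = 4.
Hence |(-w^2 - 3w + 8) − 8| ≤ 4|w + 3| < ε provided |w + 3| < ε/4.
Choosing δ = min(1, ε/4) ensures both conditions, hence |(-w^2 - 3w + 8) − 8| < ε.

δ = min(1, ε/4)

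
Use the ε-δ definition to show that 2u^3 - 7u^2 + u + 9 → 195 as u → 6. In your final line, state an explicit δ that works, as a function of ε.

Fix ε > 0. We want δ > 0 such that 0 < |u − 6| < δ implies |(2u^3 - 7u^2 + u + 9) − 195| < ε.
(2u^3 - 7u^2 + u + 9) − 195 = 2u^3 - 7u^2 + u - 186 = (u − 6)(2u^2 + 5u + 31).
So |(2u^3 - 7u^2 + u + 9) − 195| = |u − 6|·|2u^2 + 5u + 31|.
Require δ ≤ 2. Then |u − 6| < 2 gives |u| < 8, and by the triangle inequality |2u^2 + 5u + 31| ≤ 2·8^2 + 5·8 + 31 = 199.
Hence |(2u^3 - 7u^2 + u + 9) − 195| ≤ 199|u − 6| < ε provided |u − 6| < ε/199.
Take δ = min(2, ε/199). Then 0 < |u − 6| < δ gives both |u − 6| < 2 and |u − 6| < ε/199, so |(2u^3 - 7u^2 + u + 9) − 195| < ε.

δ = min(2, ε/199)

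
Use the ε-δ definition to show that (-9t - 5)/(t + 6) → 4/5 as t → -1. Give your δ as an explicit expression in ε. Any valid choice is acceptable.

δ = min(5/2, (25/98)ε)

Let ε > 0. We want δ > 0 with 0 < |t + 1| < δ ⇒ |(-9t - 5)/(t + 6) − (4/5)| < ε.
Combining over a common denominator, (-9t - 5)/(t + 6) − (4/5) = [(-9t - 5)·5 − 4·(t + 6)] / [5·(t + 6)] = -49(t + 1) / (5(t + 6)).
So |(-9t - 5)/(t + 6) − (4/5)| = 49|t + 1| / (5·|t + 6|).
Restrict δ ≤ 5/2. Then |t + 1| < 5/2 gives |t + 6| = |(t + 1) + 5| ≥ 5 − 5/2 = 5/2.
Hence |(-9t - 5)/(t + 6) − (4/5)| < 49|t + 1|/(5·(5/2)) = (98/25)|t + 1|, which is < ε once |t + 1| < (25/98)ε.
Take δ = min(5/2, (25/98)ε). Then 0 < |t + 1| < δ forces both bounds, so |(-9t - 5)/(t + 6) − (4/5)| < ε.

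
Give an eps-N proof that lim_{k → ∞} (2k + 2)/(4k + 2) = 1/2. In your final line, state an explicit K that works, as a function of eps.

Suppose eps > 0. For k ≥ 1, |(2k + 2)/(4k + 2) − (1/2)| = |4|/(4(4k + 2)) = 4/(4(4k + 2)).
Since 4k + 2 ≥ 4k for k ≥ 1, this is ≤ 4/(4·4k) = (1/4)/k.
So |(2k + 2)/(4k + 2) − (1/2)| < eps whenever k > (1/4)/eps.
Take K = (1/4)/eps. If k > K then |(2k + 2)/(4k + 2) − (1/2)| ≤ (1/4)/k < eps.

K = (1/4)/eps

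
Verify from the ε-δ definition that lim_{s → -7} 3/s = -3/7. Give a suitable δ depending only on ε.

Let ε > 0 be given. We seek δ > 0 such that 0 < |s + 7| < δ implies |3/s + 3/7| < ε.
|3/s + 3/7| = 3·|-7 − s|/(7·|s|) = 3|s + 7|/(7|s|).
Require δ ≤ 7/2 so that |s| > 7 − 7/2 = 7/2, hence 7|s| > 49/2.
Then |3/s + 3/7| < 3|s + 7|/(49/2), which is < ε when |s + 7| < (49/6)ε.
Take δ = min(7/2, (49/6)ε). Then 0 < |s + 7| < δ gives both |s + 7| < 7/2 and |s + 7| < (49/6)ε, so |3/s + 3/7| < ε.

δ = min(7/2, (49/6)ε)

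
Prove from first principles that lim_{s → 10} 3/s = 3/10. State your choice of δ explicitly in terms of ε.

δ = min(5, (50/3)ε)

Fix ε > 0. We seek δ > 0 such that 0 < |s − 10| < δ implies |3/s − (3/10)| < ε.
|3/s − (3/10)| = 3·|10 − s|/(10·|s|) = 3|s − 10|/(10|s|).
Restrict δ ≤ 5. Then |s − 10| < 5 gives |s| > 5, so 10|s| > 50.
Then |3/s − (3/10)| < 3|s − 10|/50, which is < ε when |s − 10| < (50/3)ε.
Take δ = min(5, (50/3)ε). Then 0 < |s − 10| < δ gives both |s − 10| < 5 and |s − 10| < (50/3)ε, so |3/s − (3/10)| < ε.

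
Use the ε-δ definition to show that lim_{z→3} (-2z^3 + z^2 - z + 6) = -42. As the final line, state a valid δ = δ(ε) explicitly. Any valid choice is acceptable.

Let ε > 0. We want δ > 0 such that 0 < |z − 3| < δ implies |(-2z^3 + z^2 - z + 6) + 42| < ε.
(-2z^3 + z^2 - z + 6) + 42 = -2z^3 + z^2 - z + 48 = (z − 3)(-2z^2 - 5z - 16).
So |(-2z^3 + z^2 - z + 6) + 42| = |z − 3|·|-2z^2 - 5z - 16|.
Assume first that |z − 3| < 2, so |z| < 5. Then |-2z^2 - 5z - 16| ≤ 2·5^2 + 5·5 + 16 = 91.
Hence |(-2z^3 + z^2 - z + 6) + 42| ≤ 91|z − 3| < ε provided |z − 3| < ε/91.
Choosing δ = min(2, ε/91) ensures both conditions, hence |(-2z^3 + z^2 - z + 6) + 42| < ε.

δ = min(2, ε/91)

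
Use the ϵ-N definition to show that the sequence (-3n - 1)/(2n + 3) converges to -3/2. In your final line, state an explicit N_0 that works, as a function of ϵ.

Fix ϵ > 0. For n ≥ 1, |(-3n - 1)/(2n + 3) + 3/2| = |7|/(2(2n + 3)) = 7/(2(2n + 3)).
Since 2n + 3 ≥ 2n for n ≥ 1, this is ≤ 7/(2·2n) = (7/4)/n.
So |(-3n - 1)/(2n + 3) + 3/2| < ϵ whenever n > (7/4)/ϵ.
Take N_0 = (7/4)/ϵ. If n > N_0 then |(-3n - 1)/(2n + 3) + 3/2| ≤ (7/4)/n < ϵ.

N_0 = (7/4)/ϵ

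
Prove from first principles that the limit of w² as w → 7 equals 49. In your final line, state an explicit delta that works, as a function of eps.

delta = min(1, eps/15)

Fix eps > 0. We seek delta > 0 with 0 < |w − 7| < delta ⇒ |w² − 49| < eps.
Factor: w² − 49 = (w − 7)(w + 7), so |w² − 49| = |w − 7|·|w + 7|.
Restrict delta ≤ 1. Then |w − 7| < 1 gives |w| < 8, so by the triangle inequality |w + 7| ≤ 8 + 7 = 15.
Hence |w² − 49| ≤ 15|w − 7|, which is < eps once |w − 7| < eps/15.
Take delta = min(1, eps/15). If 0 < |w − 7| < delta then both bounds hold and |w² − 49| ≤ 15|w − 7| < 15·(eps/15) = eps.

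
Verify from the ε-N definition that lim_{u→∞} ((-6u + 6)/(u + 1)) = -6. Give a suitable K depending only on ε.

Let ε > 0. We seek K > 0 such that u > K implies |(-6u + 6)/(u + 1) + 6| < ε.
(-6u + 6)/(u + 1) + 6 = ((-6u + 6) − (-6)(u + 1)) / ((u + 1)) = 12/((u + 1)).
For u > 0 we have u + 1 > u, so |(-6u + 6)/(u + 1) + 6| = 12/((u + 1)) < 12/(u) = 12/u.
Thus |(-6u + 6)/(u + 1) + 6| < ε whenever u > 12/ε.
Take K = 12/ε. If u > K then |(-6u + 6)/(u + 1) + 6| < 12/u < ε.

K = 12/ε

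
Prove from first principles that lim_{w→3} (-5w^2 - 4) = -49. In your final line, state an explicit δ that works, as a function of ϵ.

Let ϵ > 0. We want δ > 0 such that 0 < |w − 3| < δ implies |(-5w^2 - 4) + 49| < ϵ.
(-5w^2 - 4) + 49 = -5w^2 + 45 = (w − 3)(-5w - 15).
So |(-5w^2 - 4) + 49| = |w − 3|·|-5w - 15|.
Assume first that |w − 3| < 1, so |w| < 4. Then |-5w - 15| ≤ 5·4 + 15 = 35.
Hence |(-5w^2 - 4) + 49| ≤ 35|w − 3| < ϵ provided |w − 3| < ϵ/35.
Choosing δ = min(1, ϵ/35) ensures both conditions, hence |(-5w^2 - 4) + 49| < ϵ.

δ = min(1, ϵ/35)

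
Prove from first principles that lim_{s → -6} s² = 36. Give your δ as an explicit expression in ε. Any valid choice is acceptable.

Suppose ε > 0. We seek δ > 0 with 0 < |s + 6| < δ ⇒ |s² − 36| < ε.
Factor: s² − 36 = (s + 6)(s - 6), so |s² − 36| = |s + 6|·|s - 6|.
Restrict δ ≤ 2. Then |s + 6| < 2 gives |s| < 8, so by the triangle inequality |s - 6| ≤ 8 + 6 = 14.
Hence |s² − 36| ≤ 14|s + 6|, which is < ε once |s + 6| < ε/14.
Take δ = min(2, ε/14). If 0 < |s + 6| < δ then both bounds hold and |s² − 36| ≤ 14|s + 6| < 14·(ε/14) = ε.

δ = min(2, ε/14)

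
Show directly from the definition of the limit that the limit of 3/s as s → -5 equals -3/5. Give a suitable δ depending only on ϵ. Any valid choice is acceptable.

Let ϵ > 0 be given. We seek δ > 0 such that 0 < |s + 5| < δ implies |3/s + 3/5| < ϵ.
|3/s + 3/5| = 3·|-5 − s|/(5·|s|) = 3|s + 5|/(5|s|).
Restrict δ ≤ 5/2. Then |s + 5| < 5/2 gives |s| > 5/2, so 5|s| > 25/2.
Then |3/s + 3/5| < 3|s + 5|/(25/2), which is < ϵ when |s + 5| < (25/6)ϵ.
Take δ = min(5/2, (25/6)ϵ). Then 0 < |s + 5| < δ gives both |s + 5| < 5/2 and |s + 5| < (25/6)ϵ, so |3/s + 3/5| < ϵ.

δ = min(5/2, (25/6)ϵ)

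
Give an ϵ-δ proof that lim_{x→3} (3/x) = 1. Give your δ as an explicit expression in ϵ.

Fix ϵ > 0. We seek δ > 0 such that 0 < |x − 3| < δ implies |3/x − 1| < ϵ.
|3/x − 1| = 3·|3 − x|/(3·|x|) = 3|x − 3|/(3|x|).
Require δ ≤ 3/2 so that |x| > 3 − 3/2 = 3/2, hence 3|x| > 9/2.
Then |3/x − 1| < 3|x − 3|/(9/2), which is < ϵ when |x − 3| < (3/2)ϵ.
Take δ = min(3/2, (3/2)ϵ). Then 0 < |x − 3| < δ gives both |x − 3| < 3/2 and |x − 3| < (3/2)ϵ, so |3/x − 1| < ϵ.

δ = min(3/2, (3/2)ϵ)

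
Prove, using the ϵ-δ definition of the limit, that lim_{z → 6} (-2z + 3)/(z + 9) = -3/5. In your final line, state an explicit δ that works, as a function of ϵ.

Suppose ϵ > 0. We want δ > 0 with 0 < |z − 6| < δ ⇒ |(-2z + 3)/(z + 9) + 3/5| < ϵ.
Combining over a common denominator, (-2z + 3)/(z + 9) + 3/5 = [(-2z + 3)·15 − (-9)·(z + 9)] / [15·(z + 9)] = -21(z − 6) / (15(z + 9)).
So |(-2z + 3)/(z + 9) + 3/5| = 21|z − 6| / (15·|z + 9|).
Restrict δ ≤ 15/2. Then |z − 6| < 15/2 gives |z + 9| = |(z − 6) + 15| ≥ 15 − 15/2 = 15/2.
Hence |(-2z + 3)/(z + 9) + 3/5| < 21|z − 6|/(15·(15/2)) = (14/75)|z − 6|, which is < ϵ once |z − 6| < (75/14)ϵ.
Take δ = min(15/2, (75/14)ϵ). Then 0 < |z − 6| < δ forces both bounds, so |(-2z + 3)/(z + 9) + 3/5| < ϵ.

δ = min(15/2, (75/14)ϵ)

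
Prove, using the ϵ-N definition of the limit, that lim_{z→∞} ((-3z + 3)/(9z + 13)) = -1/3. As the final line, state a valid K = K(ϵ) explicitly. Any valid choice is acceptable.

K = (22/27)/ϵ

Let ϵ > 0. We seek K > 0 such that z > K implies |(-3z + 3)/(9z + 13) + 1/3| < ϵ.
(-3z + 3)/(9z + 13) + 1/3 = (9(-3z + 3) − (-3)(9z + 13)) / (9(9z + 13)) = 66/(9(9z + 13)).
For z > 0 we have 9z + 13 > 9z, so |(-3z + 3)/(9z + 13) + 1/3| = 66/(9(9z + 13)) < 66/(9·9z) = (22/27)/z.
Thus |(-3z + 3)/(9z + 13) + 1/3| < ϵ whenever z > (22/27)/ϵ.
Take K = (22/27)/ϵ. If z > K then |(-3z + 3)/(9z + 13) + 1/3| < (22/27)/z < ϵ.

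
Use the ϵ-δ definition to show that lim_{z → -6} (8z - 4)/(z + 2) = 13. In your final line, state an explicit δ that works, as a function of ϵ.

δ = min(2, (2/5)ϵ)

Let ϵ > 0 be given. We want δ > 0 with 0 < |z + 6| < δ ⇒ |(8z - 4)/(z + 2) − 13| < ϵ.
Combining over a common denominator, (8z - 4)/(z + 2) − 13 = [(8z - 4)·(-4) − (-52)·(z + 2)] / [(-4)·(z + 2)] = 20(z + 6) / ((-4)(z + 2)).
So |(8z - 4)/(z + 2) − 13| = 20|z + 6| / (4·|z + 2|).
Require δ ≤ 2, so |z + 2| ≥ |-4| − |z + 6| > 4 − 2 = 2.
Hence |(8z - 4)/(z + 2) − 13| < 20|z + 6|/(4·2) = (5/2)|z + 6|, which is < ϵ once |z + 6| < (2/5)ϵ.
Take δ = min(2, (2/5)ϵ). Then 0 < |z + 6| < δ forces both bounds, so |(8z - 4)/(z + 2) − 13| < ϵ.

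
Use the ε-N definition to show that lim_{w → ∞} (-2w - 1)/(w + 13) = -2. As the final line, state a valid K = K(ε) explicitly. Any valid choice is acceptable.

Let ε > 0 be given. We seek K > 0 such that w > K implies |(-2w - 1)/(w + 13) + 2| < ε.
(-2w - 1)/(w + 13) + 2 = ((-2w - 1) − (-2)(w + 13)) / ((w + 13)) = 25/((w + 13)).
For w > 0 we have w + 13 > w, so |(-2w - 1)/(w + 13) + 2| = 25/((w + 13)) < 25/(w) = 25/w.
Thus |(-2w - 1)/(w + 13) + 2| < ε whenever w > 25/ε.
Take K = 25/ε. If w > K then |(-2w - 1)/(w + 13) + 2| < 25/w < ε.

K = 25/ε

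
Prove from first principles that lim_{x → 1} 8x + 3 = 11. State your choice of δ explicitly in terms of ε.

Let ε > 0. We need δ > 0 so that 0 < |x − 1| < δ implies |(8x + 3) − 11| < ε.
|(8x + 3) − 11| = |8x - 8| = 8|x − 1|.
Thus it suffices that |x − 1| < ε/8.
Choosing δ = ε/8 gives |(8x + 3) − 11| = 8|x − 1| < ε whenever |x − 1| < δ.

δ = ε/8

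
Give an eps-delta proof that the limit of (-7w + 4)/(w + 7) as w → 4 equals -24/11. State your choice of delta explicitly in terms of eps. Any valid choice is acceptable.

delta = min(11/2, (121/106)eps)

Fix eps > 0. We want delta > 0 with 0 < |w − 4| < delta ⇒ |(-7w + 4)/(w + 7) + 24/11| < eps.
Combining over a common denominator, (-7w + 4)/(w + 7) + 24/11 = [(-7w + 4)·11 − (-24)·(w + 7)] / [11·(w + 7)] = -53(w − 4) / (11(w + 7)).
So |(-7w + 4)/(w + 7) + 24/11| = 53|w − 4| / (11·|w + 7|).
Restrict delta ≤ 11/2. Then |w − 4| < 11/2 gives |w + 7| = |(w − 4) + 11| ≥ 11 − 11/2 = 11/2.
Hence |(-7w + 4)/(w + 7) + 24/11| < 53|w − 4|/(11·(11/2)) = (106/121)|w − 4|, which is < eps once |w − 4| < (121/106)eps.
Take delta = min(11/2, (121/106)eps). Then 0 < |w − 4| < delta forces both bounds, so |(-7w + 4)/(w + 7) + 24/11| < eps.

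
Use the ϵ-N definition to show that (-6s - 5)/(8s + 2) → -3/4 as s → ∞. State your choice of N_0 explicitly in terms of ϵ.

Let ϵ > 0. We seek N_0 > 0 such that s > N_0 implies |(-6s - 5)/(8s + 2) + 3/4| < ϵ.
(-6s - 5)/(8s + 2) + 3/4 = (8(-6s - 5) − (-6)(8s + 2)) / (8(8s + 2)) = -28/(8(8s + 2)).
For s > 0 we have 8s + 2 > 8s, so |(-6s - 5)/(8s + 2) + 3/4| = 28/(8(8s + 2)) < 28/(8·8s) = (7/16)/s.
Thus |(-6s - 5)/(8s + 2) + 3/4| < ϵ whenever s > (7/16)/ϵ.
Take N_0 = (7/16)/ϵ. If s > N_0 then |(-6s - 5)/(8s + 2) + 3/4| < (7/16)/s < ϵ.

N_0 = (7/16)/ϵ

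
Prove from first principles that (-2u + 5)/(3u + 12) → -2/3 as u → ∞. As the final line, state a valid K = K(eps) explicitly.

K = (13/3)/eps

Suppose eps > 0. We seek K > 0 such that u > K implies |(-2u + 5)/(3u + 12) + 2/3| < eps.
(-2u + 5)/(3u + 12) + 2/3 = (3(-2u + 5) − (-2)(3u + 12)) / (3(3u + 12)) = 39/(3(3u + 12)).
For u > 0 we have 3u + 12 > 3u, so |(-2u + 5)/(3u + 12) + 2/3| = 39/(3(3u + 12)) < 39/(3·3u) = (13/3)/u.
Thus |(-2u + 5)/(3u + 12) + 2/3| < eps whenever u > (13/3)/eps.
Take K = (13/3)/eps. If u > K then |(-2u + 5)/(3u + 12) + 2/3| < (13/3)/u < eps.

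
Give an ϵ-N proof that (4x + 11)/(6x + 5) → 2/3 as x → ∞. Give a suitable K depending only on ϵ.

Fix ϵ > 0. We seek K > 0 such that x > K implies |(4x + 11)/(6x + 5) − (2/3)| < ϵ.
(4x + 11)/(6x + 5) − (2/3) = (6(4x + 11) − 4(6x + 5)) / (6(6x + 5)) = 46/(6(6x + 5)).
For x > 0 we have 6x + 5 > 6x, so |(4x + 11)/(6x + 5) − (2/3)| = 46/(6(6x + 5)) < 46/(6·6x) = (23/18)/x.
Thus |(4x + 11)/(6x + 5) − (2/3)| < ϵ whenever x > (23/18)/ϵ.
Take K = (23/18)/ϵ. If x > K then |(4x + 11)/(6x + 5) − (2/3)| < (23/18)/x < ϵ.

K = (23/18)/ϵ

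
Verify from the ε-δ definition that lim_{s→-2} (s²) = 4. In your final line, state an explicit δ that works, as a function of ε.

δ = min(2, ε/6)

Let ε > 0. We seek δ > 0 with 0 < |s + 2| < δ ⇒ |s² − 4| < ε.
Factor: s² − 4 = (s + 2)(s - 2), so |s² − 4| = |s + 2|·|s - 2|.
Impose δ ≤ 2 so that |s| < 4; then |s - 2| ≤ 6.
Hence |s² − 4| ≤ 6|s + 2|, which is < ε once |s + 2| < ε/6.
Take δ = min(2, ε/6). If 0 < |s + 2| < δ then both bounds hold and |s² − 4| ≤ 6|s + 2| < 6·(ε/6) = ε.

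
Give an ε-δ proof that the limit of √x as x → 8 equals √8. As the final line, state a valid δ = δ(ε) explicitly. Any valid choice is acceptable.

Let ε > 0 be given. We want δ > 0 such that 0 < |x − 8| < δ implies |√x − √8| < ε.
Multiplying by the conjugate, |√x − √8| = |x − 8|/(√x + √8).
Restrict δ ≤ 8 so that |x − 8| < 8 forces x > 0, and then √x + √8 > √8.
Hence |√x − √8| < |x − 8|/√8, which is < ε once |x − 8| < √8·ε.
Take δ = min(8, √8·ε). If 0 < |x − 8| < δ then x > 0 and |√x − √8| < |x − 8|/√8 < ε.

δ = min(8, √8·ε)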